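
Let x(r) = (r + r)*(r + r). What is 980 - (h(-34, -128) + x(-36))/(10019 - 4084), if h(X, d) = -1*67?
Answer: 5811183/5935 ≈ 979.14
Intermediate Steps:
x(r) = 4*r² (x(r) = (2*r)*(2*r) = 4*r²)
h(X, d) = -67
980 - (h(-34, -128) + x(-36))/(10019 - 4084) = 980 - (-67 + 4*(-36)²)/(10019 - 4084) = 980 - (-67 + 4*1296)/5935 = 980 - (-67 + 5184)/5935 = 980 - 5117/5935 = 5811183/5935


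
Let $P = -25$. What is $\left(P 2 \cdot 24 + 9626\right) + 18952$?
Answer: $27378$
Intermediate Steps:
$\left(P 2 \cdot 24 + 9626\right) + 18952 = \left(\left(-25\right) 2 \cdot 24 + 9626\right) + 18952 = \left(\left(-50\right) 24 + 9626\right) + 18952 = \left(-1200 + 9626\right) + 18952 = 8426 + 18952 = 27378$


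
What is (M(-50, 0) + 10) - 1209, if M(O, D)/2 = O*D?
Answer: -1199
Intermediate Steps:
M(O, D) = 2*D*O (M(O, D) = 2*(O*D) = 2*(D*O) = 2*D*O)
(M(-50, 0) + 10) - 1209 = (2*0*(-50) + 10) - 1209 = (0 + 10) - 1209 = 10 - 1209 = -1199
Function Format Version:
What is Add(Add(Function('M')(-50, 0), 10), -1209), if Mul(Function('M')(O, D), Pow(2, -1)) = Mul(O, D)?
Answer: -1199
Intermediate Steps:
Function('M')(O, D) = Mul(2, D, O) (Function('M')(O, D) = Mul(2, Mul(O, D)) = Mul(2, Mul(D, O)) = Mul(2, D, O))
Add(Add(Function('M')(-50, 0), 10), -1209) = Add(Add(Mul(2, 0, -50), 10), -1209) = Add(Add(0, 10), -1209) = Add(10, -1209) = -1199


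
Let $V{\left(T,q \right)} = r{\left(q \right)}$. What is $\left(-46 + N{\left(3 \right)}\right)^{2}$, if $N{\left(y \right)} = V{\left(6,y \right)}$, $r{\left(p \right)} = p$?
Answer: $1849$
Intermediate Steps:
$V{\left(T,q \right)} = q$
$N{\left(y \right)} = y$
$\left(-46 + N{\left(3 \right)}\right)^{2} = \left(-46 + 3\right)^{2} = \left(-43\right)^{2} = 1849$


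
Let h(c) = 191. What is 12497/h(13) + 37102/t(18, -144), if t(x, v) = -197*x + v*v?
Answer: 580916/8595 ≈ 67.588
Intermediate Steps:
t(x, v) = v² - 197*x (t(x, v) = -197*x + v² = v² - 197*x)
12497/h(13) + 37102/t(18, -144) = 12497/191 + 37102/((-144)² - 197*18) = 12497*(1/191) + 37102/(20736 - 3546) = 12497/191 + 37102/17190 = 12497/191 + 37102*(1/17190) = 12497/191 + 18551/8595 = 580916/8595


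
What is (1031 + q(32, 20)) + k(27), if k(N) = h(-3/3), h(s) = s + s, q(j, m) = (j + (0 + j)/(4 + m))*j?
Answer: 6287/3 ≈ 2095.7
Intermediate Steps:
q(j, m) = j*(j + j/(4 + m)) (q(j, m) = (j + j/(4 + m))*j = j*(j + j/(4 + m)))
h(s) = 2*s
k(N) = -2 (k(N) = 2*(-3/3) = 2*(-3*1/3) = 2*(-1) = -2)
(1031 + q(32, 20)) + k(27) = (1031 + 32**2*(5 + 20)/(4 + 20)) - 2 = (1031 + 1024*25/24) - 2 = (1031 + 1024*(1/24)*25) - 2 = (1031 + 3200/3) - 2 = 6293/3 - 2 = 6287/3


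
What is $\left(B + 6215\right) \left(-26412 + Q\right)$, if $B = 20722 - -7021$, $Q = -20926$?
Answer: $-1607503804$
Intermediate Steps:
$B = 27743$ ($B = 20722 + 7021 = 27743$)
$\left(B + 6215\right) \left(-26412 + Q\right) = \left(27743 + 6215\right) \left(-26412 - 20926\right) = 33958 \left(-47338\right) = -1607503804$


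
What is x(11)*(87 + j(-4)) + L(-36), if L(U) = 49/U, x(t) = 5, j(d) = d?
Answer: 14891/36 ≈ 413.64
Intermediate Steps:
x(11)*(87 + j(-4)) + L(-36) = 5*(87 - 4) + 49/(-36) = 5*83 + 49*(-1/36) = 415 - 49/36 = 14891/36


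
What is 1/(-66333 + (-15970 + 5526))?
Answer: -1/76777 ≈ -1.3025e-5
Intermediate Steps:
1/(-66333 + (-15970 + 5526)) = 1/(-66333 - 10444) = 1/(-76777) = -1/76777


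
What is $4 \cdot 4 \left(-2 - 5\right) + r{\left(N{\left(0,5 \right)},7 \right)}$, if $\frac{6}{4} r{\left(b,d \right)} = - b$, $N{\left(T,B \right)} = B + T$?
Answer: $- \frac{346}{3} \approx -115.33$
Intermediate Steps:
$r{\left(b,d \right)} = - \frac{2 b}{3}$ ($r{\left(b,d \right)} = \frac{2 \left(- b\right)}{3} = - \frac{2 b}{3}$)
$4 \cdot 4 \left(-2 - 5\right) + r{\left(N{\left(0,5 \right)},7 \right)} = 4 \cdot 4 \left(-2 - 5\right) - \frac{2 \left(5 + 0\right)}{3} = 4 \cdot 4 \left(-7\right) - \frac{10}{3} = 4 \left(-28\right) - \frac{10}{3} = -112 - \frac{10}{3} = - \frac{346}{3}$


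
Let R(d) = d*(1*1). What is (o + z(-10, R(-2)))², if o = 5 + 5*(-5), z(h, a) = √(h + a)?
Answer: 388 - 80*I*√3 ≈ 388.0 - 138.56*I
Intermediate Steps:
R(d) = d (R(d) = d*1 = d)
z(h, a) = √(a + h)
o = -20 (o = 5 - 25 = -20)
(o + z(-10, R(-2)))² = (-20 + √(-2 - 10))² = (-20 + √(-12))² = (-20 + 2*I*√3)²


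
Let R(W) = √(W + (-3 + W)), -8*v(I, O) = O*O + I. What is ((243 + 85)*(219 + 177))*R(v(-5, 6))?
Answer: 64944*I*√43 ≈ 4.2587e+5*I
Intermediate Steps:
v(I, O) = -I/8 - O²/8 (v(I, O) = -(O*O + I)/8 = -(O² + I)/8 = -(I + O²)/8 = -I/8 - O²/8)
R(W) = √(-3 + 2*W)
((243 + 85)*(219 + 177))*R(v(-5, 6)) = ((243 + 85)*(219 + 177))*√(-3 + 2*(-⅛*(-5) - ⅛*6²)) = (328*396)*√(-3 + 2*(5/8 - ⅛*36)) = 129888*√(-3 + 2*(5/8 - 9/2)) = 129888*√(-3 + 2*(-31/8)) = 129888*√(-3 - 31/4) = 129888*√(-43/4) = 129888*(I*√43/2) = 64944*I*√43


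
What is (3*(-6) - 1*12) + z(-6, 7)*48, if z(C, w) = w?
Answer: 306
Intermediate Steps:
(3*(-6) - 1*12) + z(-6, 7)*48 = (3*(-6) - 1*12) + 7*48 = (-18 - 12) + 336 = -30 + 336 = 306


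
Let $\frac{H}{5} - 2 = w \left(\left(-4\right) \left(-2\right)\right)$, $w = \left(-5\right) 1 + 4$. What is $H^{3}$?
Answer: $-27000$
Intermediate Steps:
$w = -1$ ($w = -5 + 4 = -1$)
$H = -30$ ($H = 10 + 5 \left(- \left(-4\right) \left(-2\right)\right) = 10 + 5 \left(\left(-1\right) 8\right) = 10 + 5 \left(-8\right) = 10 - 40 = -30$)
$H^{3} = \left(-30\right)^{3} = -27000$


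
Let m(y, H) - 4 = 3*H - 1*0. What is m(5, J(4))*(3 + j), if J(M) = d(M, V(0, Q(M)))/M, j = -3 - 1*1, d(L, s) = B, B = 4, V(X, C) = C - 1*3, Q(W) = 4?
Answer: -7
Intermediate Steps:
V(X, C) = -3 + C (V(X, C) = C - 3 = -3 + C)
d(L, s) = 4
j = -4 (j = -3 - 1 = -4)
J(M) = 4/M
m(y, H) = 4 + 3*H (m(y, H) = 4 + (3*H - 1*0) = 4 + (3*H + 0) = 4 + 3*H)
m(5, J(4))*(3 + j) = (4 + 3*(4/4))*(3 - 4) = (4 + 3*(4*(¼)))*(-1) = (4 + 3*1)*(-1) = (4 + 3)*(-1) = 7*(-1) = -7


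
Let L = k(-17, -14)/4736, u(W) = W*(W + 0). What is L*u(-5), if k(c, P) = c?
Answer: -425/4736 ≈ -0.089738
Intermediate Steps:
u(W) = W² (u(W) = W*W = W²)
L = -17/4736 ≈ -0.0035895
L*u(-5) = -17/4736*(-5)² = -17/4736*25 = -425/4736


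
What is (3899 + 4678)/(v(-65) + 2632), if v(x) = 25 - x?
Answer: 8577/2722 ≈ 3.1510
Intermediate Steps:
(3899 + 4678)/(v(-65) + 2632) = (3899 + 4678)/((25 - 1*(-65)) + 2632) = 8577/((25 + 65) + 2632) = 8577/(90 + 2632) = 8577/2722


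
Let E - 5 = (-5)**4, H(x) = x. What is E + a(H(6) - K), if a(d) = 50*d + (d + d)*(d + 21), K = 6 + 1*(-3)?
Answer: 924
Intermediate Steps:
K = 3 (K = 6 - 3 = 3)
a(d) = 50*d + 2*d*(21 + d) (a(d) = 50*d + (2*d)*(21 + d) = 50*d + 2*d*(21 + d))
E = 630 (E = 5 + (-5)**4 = 5 + 625 = 630)
E + a(H(6) - K) = 630 + 2*(6 - 1*3)*(46 + (6 - 1*3)) = 630 + 2*(6 - 3)*(46 + (6 - 3)) = 630 + 2*3*(46 + 3) = 630 + 2*3*49 = 630 + 294 = 924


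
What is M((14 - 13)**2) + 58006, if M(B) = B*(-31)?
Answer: 57975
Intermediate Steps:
M(B) = -31*B
M((14 - 13)**2) + 58006 = -31*(14 - 13)**2 + 58006 = -31*1**2 + 58006 = -31*1 + 58006 = -31 + 58006 = 57975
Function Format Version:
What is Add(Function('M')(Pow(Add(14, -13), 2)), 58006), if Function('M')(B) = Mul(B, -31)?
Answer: 57975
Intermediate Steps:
Function('M')(B) = Mul(-31, B)
Add(Function('M')(Pow(Add(14, -13), 2)), 58006) = Add(Mul(-31, Pow(Add(14, -13), 2)), 58006) = Add(Mul(-31, Pow(1, 2)), 58006) = Add(Mul(-31, 1), 58006) = Add(-31, 58006) = 57975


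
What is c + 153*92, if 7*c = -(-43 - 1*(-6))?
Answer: 98569/7 ≈ 14081.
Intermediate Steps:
c = 37/7 (c = (-(-43 - 1*(-6)))/7 = (-(-43 + 6))/7 = (-1*(-37))/7 = (⅐)*37 = 37/7 ≈ 5.2857)
c + 153*92 = 37/7 + 153*92 = 37/7 + 14076 = 98569/7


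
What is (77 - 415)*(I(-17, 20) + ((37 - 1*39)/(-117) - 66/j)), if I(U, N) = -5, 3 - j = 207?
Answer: 240955/153 ≈ 1574.9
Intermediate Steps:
j = -204 (j = 3 - 1*207 = 3 - 207 = -204)
(77 - 415)*(I(-17, 20) + ((37 - 1*39)/(-117) - 66/j)) = (77 - 415)*(-5 + ((37 - 1*39)/(-117) - 66/(-204))) = -338*(-5 + ((37 - 39)*(-1/117) - 66*(-1/204))) = -338*(-5 + (-2*(-1/117) + 11/34)) = -338*(-5 + (2/117 + 11/34)) = -338*(-5 + 1355/3978) = -338*(-18535/3978) = 240955/153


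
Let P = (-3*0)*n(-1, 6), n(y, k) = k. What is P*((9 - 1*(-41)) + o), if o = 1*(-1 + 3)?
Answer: 0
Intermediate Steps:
P = 0 (P = -3*0*6 = 0*6 = 0)
o = 2 (o = 1*2 = 2)
P*((9 - 1*(-41)) + o) = 0*((9 - 1*(-41)) + 2) = 0*((9 + 41) + 2) = 0*(50 + 2) = 0*52 = 0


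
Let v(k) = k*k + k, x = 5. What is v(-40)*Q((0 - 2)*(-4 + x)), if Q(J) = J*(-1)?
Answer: 3120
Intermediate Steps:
v(k) = k + k² (v(k) = k² + k = k + k²)
Q(J) = -J
v(-40)*Q((0 - 2)*(-4 + x)) = (-40*(1 - 40))*(-(0 - 2)*(-4 + 5)) = (-40*(-39))*(-(-2)) = 1560*(-1*(-2)) = 1560*2 = 3120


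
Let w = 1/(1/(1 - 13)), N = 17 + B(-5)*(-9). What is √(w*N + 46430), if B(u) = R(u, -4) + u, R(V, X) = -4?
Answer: 11*√374 ≈ 212.73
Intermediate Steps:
B(u) = -4 + u
N = 98 (N = 17 + (-4 - 5)*(-9) = 17 - 9*(-9) = 17 + 81 = 98)
w = -12 (w = 1/(1/(-12)) = 1/(-1/12) = -12)
√(w*N + 46430) = √(-12*98 + 46430) = √(-1176 + 46430) = √45254 = 11*√374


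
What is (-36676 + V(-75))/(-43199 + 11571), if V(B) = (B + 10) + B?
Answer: 9204/7907 ≈ 1.1640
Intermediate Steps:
V(B) = 10 + 2*B (V(B) = (10 + B) + B = 10 + 2*B)
(-36676 + V(-75))/(-43199 + 11571) = (-36676 + (10 + 2*(-75)))/(-43199 + 11571) = (-36676 + (10 - 150))/(-31628) = (-36676 - 140)*(-1/31628) = -36816*(-1/31628) = 9204/7907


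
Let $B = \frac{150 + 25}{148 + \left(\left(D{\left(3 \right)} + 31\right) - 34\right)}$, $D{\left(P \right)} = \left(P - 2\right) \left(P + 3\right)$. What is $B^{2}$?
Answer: $\frac{30625}{22801} \approx 1.3431$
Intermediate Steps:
$D{\left(P \right)} = \left(-2 + P\right) \left(3 + P\right)$
$B = \frac{175}{151}$ ($B = \frac{150 + 25}{148 + \left(\left(\left(-6 + 3 + 3^{2}\right) + 31\right) - 34\right)} = \frac{175}{148 + \left(\left(\left(-6 + 3 + 9\right) + 31\right) - 34\right)} = \frac{175}{148 + \left(\left(6 + 31\right) - 34\right)} = \frac{175}{148 + \left(37 - 34\right)} = \frac{175}{148 + 3} = \frac{175}{151} \approx 1.1589$)
$B^{2} = \left(\frac{175}{151}\right)^{2} = \frac{30625}{22801}$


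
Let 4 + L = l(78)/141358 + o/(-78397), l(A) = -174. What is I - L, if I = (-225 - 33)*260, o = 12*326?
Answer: -371669279043001/5541021563 ≈ -67076.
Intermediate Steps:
o = 3912
L = -22447403039/5541021563 (L = -4 + (-174/141358 + 3912/(-78397)) = -4 + (-174*1/141358 + 3912*(-1/78397)) = -4 + (-87/70679 - 3912/78397) = -4 - 283316787/5541021563 = -22447403039/5541021563 ≈ -4.0511)
I = -67080 (I = -258*260 = -67080)
I - L = -67080 - 1*(-22447403039/5541021563) = -67080 + 22447403039/5541021563 = -371669279043001/5541021563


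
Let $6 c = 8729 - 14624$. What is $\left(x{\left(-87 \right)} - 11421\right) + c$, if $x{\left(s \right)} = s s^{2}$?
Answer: $- \frac{1341813}{2} \approx -6.7091 \cdot 10^{5}$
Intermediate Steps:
$x{\left(s \right)} = s^{3}$
$c = - \frac{1965}{2}$ ($c = \frac{8729 - 14624}{6} = \frac{1}{6} \left(-5895\right) = - \frac{1965}{2} \approx -982.5$)
$\left(x{\left(-87 \right)} - 11421\right) + c = \left(\left(-87\right)^{3} - 11421\right) - \frac{1965}{2} = \left(-658503 - 11421\right) - \frac{1965}{2} = -669924 - \frac{1965}{2} = - \frac{1341813}{2}$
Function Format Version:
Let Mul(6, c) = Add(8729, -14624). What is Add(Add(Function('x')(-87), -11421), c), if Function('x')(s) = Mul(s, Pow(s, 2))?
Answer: Rational(-1341813, 2) ≈ -6.7091e+5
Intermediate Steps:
Function('x')(s) = Pow(s, 3)
c = Rational(-1965, 2) (c = Mul(Rational(1, 6), Add(8729, -14624)) = Mul(Rational(1, 6), -5895) = Rational(-1965, 2) ≈ -982.50)
Add(Add(Function('x')(-87), -11421), c) = Add(Add(Pow(-87, 3), -11421), Rational(-1965, 2)) = Add(Add(-658503, -11421), Rational(-1965, 2)) = Add(-669924, Rational(-1965, 2)) = Rational(-1341813, 2)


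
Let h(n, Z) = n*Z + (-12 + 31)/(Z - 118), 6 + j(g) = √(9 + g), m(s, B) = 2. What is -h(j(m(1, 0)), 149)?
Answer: 27695/31 - 149*√11 ≈ 399.21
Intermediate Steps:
j(g) = -6 + √(9 + g)
h(n, Z) = 19/(-118 + Z) + Z*n (h(n, Z) = Z*n + 19/(-118 + Z) = 19/(-118 + Z) + Z*n)
-h(j(m(1, 0)), 149) = -(19 + (-6 + √(9 + 2))*149² - 118*149*(-6 + √(9 + 2)))/(-118 + 149) = -(19 + (-6 + √11)*22201 - 118*149*(-6 + √11))/31 = -(19 + (-133206 + 22201*√11) + (105492 - 17582*√11))/31 = -(-27695 + 4619*√11)/31 = -(-27695/31 + 149*√11) = 27695/31 - 149*√11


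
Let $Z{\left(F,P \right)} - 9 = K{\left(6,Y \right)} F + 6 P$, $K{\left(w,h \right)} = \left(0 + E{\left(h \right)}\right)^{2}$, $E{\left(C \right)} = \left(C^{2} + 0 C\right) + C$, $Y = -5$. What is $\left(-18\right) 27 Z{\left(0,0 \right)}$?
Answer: $-4374$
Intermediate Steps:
$E{\left(C \right)} = C + C^{2}$ ($E{\left(C \right)} = \left(C^{2} + 0\right) + C = C^{2} + C = C + C^{2}$)
$K{\left(w,h \right)} = h^{2} \left(1 + h\right)^{2}$ ($K{\left(w,h \right)} = \left(0 + h \left(1 + h\right)\right)^{2} = \left(h \left(1 + h\right)\right)^{2} = h^{2} \left(1 + h\right)^{2}$)
$Z{\left(F,P \right)} = 9 + 6 P + 400 F$ ($Z{\left(F,P \right)} = 9 + \left(\left(-5\right)^{2} \left(1 - 5\right)^{2} F + 6 P\right) = 9 + \left(25 \left(-4\right)^{2} F + 6 P\right) = 9 + \left(25 \cdot 16 F + 6 P\right) = 9 + \left(400 F + 6 P\right) = 9 + \left(6 P + 400 F\right) = 9 + 6 P + 400 F$)
$\left(-18\right) 27 Z{\left(0,0 \right)} = \left(-18\right) 27 \left(9 + 6 \cdot 0 + 400 \cdot 0\right) = - 486 \left(9 + 0 + 0\right) = \left(-486\right) 9 = -4374$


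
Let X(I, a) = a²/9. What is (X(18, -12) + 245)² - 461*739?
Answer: -272558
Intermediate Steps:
X(I, a) = a²/9 (X(I, a) = a²*(⅑) = a²/9)
(X(18, -12) + 245)² - 461*739 = ((⅑)*(-12)² + 245)² - 461*739 = ((⅑)*144 + 245)² - 340679 = (16 + 245)² - 340679 = 261² - 340679 = 68121 - 340679 = -272558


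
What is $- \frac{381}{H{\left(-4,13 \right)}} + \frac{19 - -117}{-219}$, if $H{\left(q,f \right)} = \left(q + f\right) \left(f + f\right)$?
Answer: $- \frac{4269}{1898} \approx -2.2492$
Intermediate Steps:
$H{\left(q,f \right)} = 2 f \left(f + q\right)$ ($H{\left(q,f \right)} = \left(f + q\right) 2 f = 2 f \left(f + q\right)$)
$- \frac{381}{H{\left(-4,13 \right)}} + \frac{19 - -117}{-219} = - \frac{381}{2 \cdot 13 \left(13 - 4\right)} + \frac{19 - -117}{-219} = - \frac{381}{2 \cdot 13 \cdot 9} + \left(19 + 117\right) \left(- \frac{1}{219}\right) = - \frac{381}{234} + 136 \left(- \frac{1}{219}\right) = \left(-381\right) \frac{1}{234} - \frac{136}{219} = - \frac{127}{78} - \frac{136}{219} = - \frac{4269}{1898}$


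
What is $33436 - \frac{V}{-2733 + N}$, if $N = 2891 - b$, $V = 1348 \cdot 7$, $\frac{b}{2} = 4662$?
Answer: $\frac{153241906}{4583} \approx 33437.0$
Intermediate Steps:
$b = 9324$ ($b = 2 \cdot 4662 = 9324$)
$V = 9436$
$N = -6433$ ($N = 2891 - 9324 = -6433$)
$33436 - \frac{V}{-2733 + N} = 33436 - \frac{9436}{-2733 - 6433} = 33436 - \frac{9436}{-9166} = 33436 - 9436 \left(- \frac{1}{9166}\right) = 33436 - - \frac{4718}{4583} = 33436 + \frac{4718}{4583} = \frac{153241906}{4583}$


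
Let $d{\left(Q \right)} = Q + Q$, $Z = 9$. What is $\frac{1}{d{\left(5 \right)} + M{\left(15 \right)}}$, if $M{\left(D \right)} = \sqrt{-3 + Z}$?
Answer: $\frac{5}{47} - \frac{\sqrt{6}}{94} \approx 0.080325$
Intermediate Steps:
$d{\left(Q \right)} = 2 Q$
$M{\left(D \right)} = \sqrt{6}$ ($M{\left(D \right)} = \sqrt{-3 + 9} = \sqrt{6}$)
$\frac{1}{d{\left(5 \right)} + M{\left(15 \right)}} = \frac{1}{2 \cdot 5 + \sqrt{6}} = \frac{1}{10 + \sqrt{6}}$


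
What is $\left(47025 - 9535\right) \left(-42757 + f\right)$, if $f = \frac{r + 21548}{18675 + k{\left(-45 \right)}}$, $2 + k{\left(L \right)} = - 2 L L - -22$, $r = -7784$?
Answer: $- \frac{4694966432498}{2929} \approx -1.6029 \cdot 10^{9}$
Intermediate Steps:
$k{\left(L \right)} = 20 - 2 L^{2}$ ($k{\left(L \right)} = -2 + \left(- 2 L L - -22\right) = -2 - \left(-22 + 2 L^{2}\right) = 20 - 2 L^{2}$)
$f = \frac{13764}{14645}$ ($f = \frac{-7784 + 21548}{18675 + \left(20 - 2 \left(-45\right)^{2}\right)} = \frac{13764}{18675 + \left(20 - 4050\right)} = \frac{13764}{18675 - 4030} = \frac{13764}{14645} \approx 0.93984$)
$\left(47025 - 9535\right) \left(-42757 + f\right) = \left(47025 - 9535\right) \left(-42757 + \frac{13764}{14645}\right) = 37490 \left(- \frac{626162501}{14645}\right) = - \frac{4694966432498}{2929}$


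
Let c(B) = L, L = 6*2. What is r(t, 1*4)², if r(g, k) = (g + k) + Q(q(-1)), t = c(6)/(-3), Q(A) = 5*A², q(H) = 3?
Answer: 2025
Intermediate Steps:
L = 12
c(B) = 12
t = -4 (t = 12/(-3) = 12*(-⅓) = -4)
r(g, k) = 45 + g + k (r(g, k) = (g + k) + 5*3² = (g + k) + 5*9 = (g + k) + 45 = 45 + g + k)
r(t, 1*4)² = (45 - 4 + 1*4)² = (45 - 4 + 4)² = 45² = 2025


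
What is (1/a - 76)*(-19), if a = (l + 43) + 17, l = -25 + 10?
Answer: 64961/45 ≈ 1443.6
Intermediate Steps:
l = -15
a = 45 (a = (-15 + 43) + 17 = 28 + 17 = 45)
(1/a - 76)*(-19) = (1/45 - 76)*(-19) = -3419/45*(-19) = 64961/45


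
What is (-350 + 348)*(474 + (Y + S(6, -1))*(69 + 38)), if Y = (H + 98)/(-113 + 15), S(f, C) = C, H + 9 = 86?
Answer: -2463/7 ≈ -351.86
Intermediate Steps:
H = 77 (H = -9 + 86 = 77)
Y = -25/14 (Y = (77 + 98)/(-113 + 15) = 175/(-98) = 175*(-1/98) = -25/14 ≈ -1.7857)
(-350 + 348)*(474 + (Y + S(6, -1))*(69 + 38)) = (-350 + 348)*(474 + (-25/14 - 1)*(69 + 38)) = -2*(474 - 39/14*107) = -2*(474 - 4173/14) = -2*2463/14 = -2463/7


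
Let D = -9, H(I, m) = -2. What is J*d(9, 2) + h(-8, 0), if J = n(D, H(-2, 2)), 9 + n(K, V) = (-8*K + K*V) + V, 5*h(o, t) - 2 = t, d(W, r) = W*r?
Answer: 7112/5 ≈ 1422.4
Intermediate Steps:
h(o, t) = ⅖ + t/5
n(K, V) = -9 + V - 8*K + K*V (n(K, V) = -9 + ((-8*K + K*V) + V) = -9 + (V - 8*K + K*V) = -9 + V - 8*K + K*V)
J = 79 (J = -9 - 2 - 8*(-9) - 9*(-2) = -9 - 2 + 72 + 18 = 79)
J*d(9, 2) + h(-8, 0) = 79*(9*2) + (⅖ + (⅕)*0) = 79*18 + (⅖ + 0) = 1422 + ⅖ = 7112/5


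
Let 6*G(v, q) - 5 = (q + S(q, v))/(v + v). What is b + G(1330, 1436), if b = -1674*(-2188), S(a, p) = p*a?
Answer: 7307351017/1995 ≈ 3.6628e+6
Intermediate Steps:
S(a, p) = a*p
G(v, q) = 5/6 + (q + q*v)/(12*v) (G(v, q) = 5/6 + ((q + q*v)/(v + v))/6 = 5/6 + ((q + q*v)/((2*v)))/6 = 5/6 + ((q + q*v)*(1/(2*v)))/6 = 5/6 + ((q + q*v)/(2*v))/6 = 5/6 + (q + q*v)/(12*v))
b = 3662712
b + G(1330, 1436) = 3662712 + (1/12)*(1436 + 10*1330 + 1436*1330)/1330 = 3662712 + (1/12)*(1/1330)*(1436 + 13300 + 1909880) = 3662712 + (1/12)*(1/1330)*1924616 = 3662712 + 240577/1995 = 7307351017/1995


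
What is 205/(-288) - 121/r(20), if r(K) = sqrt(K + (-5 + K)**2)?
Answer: -205/288 - 121*sqrt(5)/35 ≈ -8.4422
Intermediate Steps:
205/(-288) - 121/r(20) = 205/(-288) - 121/sqrt(20 + (-5 + 20)**2) = 205*(-1/288) - 121/sqrt(20 + 15**2) = -205/288 - 121/sqrt(20 + 225) = -205/288 - 121*sqrt(5)/35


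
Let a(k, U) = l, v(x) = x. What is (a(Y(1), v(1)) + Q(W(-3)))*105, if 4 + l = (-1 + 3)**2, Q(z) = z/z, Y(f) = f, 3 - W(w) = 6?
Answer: 105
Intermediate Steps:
W(w) = -3 (W(w) = 3 - 1*6 = 3 - 6 = -3)
Q(z) = 1
l = 0 (l = -4 + (-1 + 3)**2 = -4 + 2**2 = -4 + 4 = 0)
a(k, U) = 0
(a(Y(1), v(1)) + Q(W(-3)))*105 = (0 + 1)*105 = 1*105 = 105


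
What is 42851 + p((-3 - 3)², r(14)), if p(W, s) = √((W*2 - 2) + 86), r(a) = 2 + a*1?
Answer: 42851 + 2*√39 ≈ 42864.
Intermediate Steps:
r(a) = 2 + a
p(W, s) = √(84 + 2*W) (p(W, s) = √((2*W - 2) + 86) = √((-2 + 2*W) + 86) = √(84 + 2*W))
42851 + p((-3 - 3)², r(14)) = 42851 + √(84 + 2*(-3 - 3)²) = 42851 + √(84 + 2*(-6)²) = 42851 + √(84 + 2*36) = 42851 + √(84 + 72) = 42851 + √156 = 42851 + 2*√39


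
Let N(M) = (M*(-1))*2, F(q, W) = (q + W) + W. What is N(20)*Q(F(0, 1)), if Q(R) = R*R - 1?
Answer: -120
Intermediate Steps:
F(q, W) = q + 2*W (F(q, W) = (W + q) + W = q + 2*W)
Q(R) = -1 + R² (Q(R) = R² - 1 = -1 + R²)
N(M) = -2*M (N(M) = -M*2 = -2*M)
N(20)*Q(F(0, 1)) = (-2*20)*(-1 + (0 + 2*1)²) = -40*(-1 + (0 + 2)²) = -40*(-1 + 2²) = -40*(-1 + 4) = -40*3 = -120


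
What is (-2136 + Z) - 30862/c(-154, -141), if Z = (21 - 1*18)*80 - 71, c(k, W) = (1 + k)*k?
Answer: -23188658/11781 ≈ -1968.3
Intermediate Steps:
c(k, W) = k*(1 + k)
Z = 169 (Z = (21 - 18)*80 - 71 = 3*80 - 71 = 240 - 71 = 169)
(-2136 + Z) - 30862/c(-154, -141) = (-2136 + 169) - 30862*(-1/(154*(1 - 154))) = -1967 - 30862/((-154*(-153))) = -1967 - 30862/23562 = -1967 - 30862*1/23562 = -1967 - 15431/11781 = -23188658/11781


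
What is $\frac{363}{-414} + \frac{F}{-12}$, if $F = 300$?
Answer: $- \frac{3571}{138} \approx -25.877$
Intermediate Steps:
$\frac{363}{-414} + \frac{F}{-12} = \frac{363}{-414} + \frac{300}{-12} = 363 \left(- \frac{1}{414}\right) + 300 \left(- \frac{1}{12}\right) = - \frac{121}{138} - 25 = - \frac{3571}{138}$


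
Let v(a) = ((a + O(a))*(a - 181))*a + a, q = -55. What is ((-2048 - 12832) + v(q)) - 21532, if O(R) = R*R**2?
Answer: -2160297867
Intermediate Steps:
O(R) = R**3
v(a) = a + a*(-181 + a)*(a + a**3) (v(a) = ((a + a**3)*(a - 181))*a + a = ((a + a**3)*(-181 + a))*a + a = ((-181 + a)*(a + a**3))*a + a = a*(-181 + a)*(a + a**3) + a = a + a*(-181 + a)*(a + a**3))
((-2048 - 12832) + v(q)) - 21532 = ((-2048 - 12832) - 55*(1 + (-55)**2 + (-55)**4 - 181*(-55) - 181*(-55)**3)) - 21532 = (-14880 - 55*(1 + 3025 + 9150625 + 9955 - 181*(-166375))) - 21532 = (-14880 - 55*(1 + 3025 + 9150625 + 9955 + 30113875)) - 21532 = (-14880 - 55*39277481) - 21532 = (-14880 - 2160261455) - 21532 = -2160276335 - 21532 = -2160297867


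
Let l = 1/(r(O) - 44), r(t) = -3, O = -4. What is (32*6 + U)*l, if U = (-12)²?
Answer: -336/47 ≈ -7.1489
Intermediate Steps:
l = -1/47 (l = 1/(-3 - 44) = 1/(-47) = -1/47 ≈ -0.021277)
U = 144
(32*6 + U)*l = (32*6 + 144)*(-1/47) = (192 + 144)*(-1/47) = 336*(-1/47) = -336/47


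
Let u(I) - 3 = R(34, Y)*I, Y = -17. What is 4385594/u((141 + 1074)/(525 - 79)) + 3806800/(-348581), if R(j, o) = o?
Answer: -681889230938444/6733539177 ≈ -1.0127e+5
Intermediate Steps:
u(I) = 3 - 17*I
4385594/u((141 + 1074)/(525 - 79)) + 3806800/(-348581) = 4385594/(3 - 17*(141 + 1074)/(525 - 79)) + 3806800/(-348581) = 4385594/(3 - 20655/446) + 3806800*(-1/348581) = 4385594/(3 - 20655/446) - 3806800/348581 = 4385594/(-19317/446) - 3806800/348581 = 4385594*(-446/19317) - 3806800/348581 = -1955974924/19317 - 3806800/348581 = -681889230938444/6733539177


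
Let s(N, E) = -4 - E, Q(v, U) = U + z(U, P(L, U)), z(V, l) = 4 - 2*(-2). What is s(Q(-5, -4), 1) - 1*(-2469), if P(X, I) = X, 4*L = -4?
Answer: 2464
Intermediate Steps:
L = -1 (L = (1/4)*(-4) = -1)
z(V, l) = 8 (z(V, l) = 4 + 4 = 8)
Q(v, U) = 8 + U (Q(v, U) = U + 8 = 8 + U)
s(Q(-5, -4), 1) - 1*(-2469) = (-4 - 1*1) - 1*(-2469) = (-4 - 1) + 2469 = -5 + 2469 = 2464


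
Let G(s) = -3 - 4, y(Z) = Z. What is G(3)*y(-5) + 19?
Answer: 54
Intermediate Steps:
G(s) = -7
G(3)*y(-5) + 19 = -7*(-5) + 19 = 35 + 19 = 54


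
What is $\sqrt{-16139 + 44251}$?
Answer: $4 \sqrt{1757} \approx 167.67$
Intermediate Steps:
$\sqrt{-16139 + 44251} = \sqrt{28112} = 4 \sqrt{1757}$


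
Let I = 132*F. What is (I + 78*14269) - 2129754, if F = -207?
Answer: -1044096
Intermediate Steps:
I = -27324 (I = 132*(-207) = -27324)
(I + 78*14269) - 2129754 = (-27324 + 78*14269) - 2129754 = (-27324 + 1112982) - 2129754 = 1085658 - 2129754 = -1044096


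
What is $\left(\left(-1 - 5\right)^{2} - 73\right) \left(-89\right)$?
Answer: $3293$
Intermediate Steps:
$\left(\left(-1 - 5\right)^{2} - 73\right) \left(-89\right) = \left(\left(-6\right)^{2} - 73\right) \left(-89\right) = \left(36 - 73\right) \left(-89\right) = \left(-37\right) \left(-89\right) = 3293$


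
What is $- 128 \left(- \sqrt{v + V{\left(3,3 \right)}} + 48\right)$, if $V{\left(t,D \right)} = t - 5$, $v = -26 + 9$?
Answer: $-6144 + 128 i \sqrt{19} \approx -6144.0 + 557.94 i$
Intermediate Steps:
$v = -17$
$V{\left(t,D \right)} = -5 + t$
$- 128 \left(- \sqrt{v + V{\left(3,3 \right)}} + 48\right) = - 128 \left(- \sqrt{-17 + \left(-5 + 3\right)} + 48\right) = - 128 \left(- \sqrt{-17 - 2} + 48\right) = - 128 \left(- \sqrt{-19} + 48\right) = - 128 \left(- i \sqrt{19} + 48\right) = - 128 \left(48 - i \sqrt{19}\right) = -6144 + 128 i \sqrt{19}$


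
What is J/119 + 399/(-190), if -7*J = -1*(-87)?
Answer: -18363/8330 ≈ -2.2044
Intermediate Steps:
J = -87/7 (J = -(-1)*(-87)/7 = -1/7*87 = -87/7 ≈ -12.429)
J/119 + 399/(-190) = -87/7/119 + 399/(-190) = -87/7*1/119 + 399*(-1/190) = -87/833 - 21/10 = -18363/8330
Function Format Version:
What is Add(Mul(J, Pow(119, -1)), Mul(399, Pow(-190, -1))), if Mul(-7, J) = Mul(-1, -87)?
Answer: Rational(-18363, 8330) ≈ -2.2044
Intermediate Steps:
J = Rational(-87, 7) (J = Mul(Rational(-1, 7), Mul(-1, -87)) = Mul(Rational(-1, 7), 87) = Rational(-87, 7) ≈ -12.429)
Add(Mul(J, Pow(119, -1)), Mul(399, Pow(-190, -1))) = Add(Mul(Rational(-87, 7), Pow(119, -1)), Mul(399, Pow(-190, -1))) = Add(Mul(Rational(-87, 7), Rational(1, 119)), Mul(399, Rational(-1, 190))) = Add(Rational(-87, 833), Rational(-21, 10)) = Rational(-18363, 8330)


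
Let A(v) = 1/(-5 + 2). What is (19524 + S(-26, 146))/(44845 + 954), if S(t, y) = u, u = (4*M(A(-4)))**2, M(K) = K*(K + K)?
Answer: 1581508/3709719 ≈ 0.42631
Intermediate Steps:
A(v) = -1/3 (A(v) = 1/(-3) = -1/3)
M(K) = 2*K**2 (M(K) = K*(2*K) = 2*K**2)
u = 64/81 (u = (4*(2*(-1/3)**2))**2 = (4*(2*(1/9)))**2 = (4*(2/9))**2 = (8/9)**2 = 64/81 ≈ 0.79012)
S(t, y) = 64/81
(19524 + S(-26, 146))/(44845 + 954) = (19524 + 64/81)/(44845 + 954) = (1581508/81)/45799 = (1581508/81)*(1/45799) = 1581508/3709719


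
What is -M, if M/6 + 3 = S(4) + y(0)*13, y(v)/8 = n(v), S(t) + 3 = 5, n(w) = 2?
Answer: -1242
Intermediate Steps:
S(t) = 2 (S(t) = -3 + 5 = 2)
y(v) = 16 (y(v) = 8*2 = 16)
M = 1242 (M = -18 + 6*(2 + 16*13) = -18 + 6*(2 + 208) = -18 + 6*210 = -18 + 1260 = 1242)
-M = -1*1242 = -1242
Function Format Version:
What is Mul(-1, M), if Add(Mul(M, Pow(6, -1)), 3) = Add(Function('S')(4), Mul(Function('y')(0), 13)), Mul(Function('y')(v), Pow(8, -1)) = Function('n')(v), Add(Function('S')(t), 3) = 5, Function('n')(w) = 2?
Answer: -1242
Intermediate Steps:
Function('S')(t) = 2 (Function('S')(t) = Add(-3, 5) = 2)
Function('y')(v) = 16 (Function('y')(v) = Mul(8, 2) = 16)
M = 1242 (M = Add(-18, Mul(6, Add(2, Mul(16, 13)))) = Add(-18, Mul(6, Add(2, 208))) = Add(-18, Mul(6, 210)) = Add(-18, 1260) = 1242)
Mul(-1, M) = Mul(-1, 1242) = -1242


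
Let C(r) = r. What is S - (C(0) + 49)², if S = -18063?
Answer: -20464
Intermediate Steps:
S - (C(0) + 49)² = -18063 - (0 + 49)² = -18063 - 1*49² = -18063 - 1*2401 = -18063 - 2401 = -20464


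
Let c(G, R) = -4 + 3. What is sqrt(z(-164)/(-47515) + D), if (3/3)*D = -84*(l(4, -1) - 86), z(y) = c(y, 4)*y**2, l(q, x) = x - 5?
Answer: 4*sqrt(1090537006390)/47515 ≈ 87.912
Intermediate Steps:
c(G, R) = -1
l(q, x) = -5 + x
z(y) = -y**2
D = 7728 (D = -84*((-5 - 1) - 86) = -84*(-6 - 86) = -84*(-92) = 7728)
sqrt(z(-164)/(-47515) + D) = sqrt(-1*(-164)**2/(-47515) + 7728) = sqrt(-1*26896*(-1/47515) + 7728) = sqrt(-26896*(-1/47515) + 7728) = sqrt(26896/47515 + 7728) = sqrt(367222816/47515) = 4*sqrt(1090537006390)/47515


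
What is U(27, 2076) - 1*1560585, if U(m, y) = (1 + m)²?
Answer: -1559801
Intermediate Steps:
U(27, 2076) - 1*1560585 = (1 + 27)² - 1*1560585 = 28² - 1560585 = 784 - 1560585 = -1559801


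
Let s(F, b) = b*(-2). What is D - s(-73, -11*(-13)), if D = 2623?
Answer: 2909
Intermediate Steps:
s(F, b) = -2*b
D - s(-73, -11*(-13)) = 2623 - (-2)*(-11*(-13)) = 2623 - (-2)*143 = 2623 - 1*(-286) = 2623 + 286 = 2909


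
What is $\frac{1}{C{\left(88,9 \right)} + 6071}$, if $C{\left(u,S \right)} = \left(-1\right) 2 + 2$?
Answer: $\frac{1}{6071} \approx 0.00016472$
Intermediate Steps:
$C{\left(u,S \right)} = 0$ ($C{\left(u,S \right)} = -2 + 2 = 0$)
$\frac{1}{C{\left(88,9 \right)} + 6071} = \frac{1}{0 + 6071} = \frac{1}{6071}$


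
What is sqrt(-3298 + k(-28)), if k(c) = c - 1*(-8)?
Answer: I*sqrt(3318) ≈ 57.602*I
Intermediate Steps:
k(c) = 8 + c (k(c) = c + 8 = 8 + c)
sqrt(-3298 + k(-28)) = sqrt(-3298 + (8 - 28)) = sqrt(-3298 - 20) = sqrt(-3318) = I*sqrt(3318)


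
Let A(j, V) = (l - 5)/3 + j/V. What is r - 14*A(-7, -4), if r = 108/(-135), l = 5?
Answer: -253/10 ≈ -25.300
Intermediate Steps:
A(j, V) = j/V (A(j, V) = (5 - 5)/3 + j/V = 0*(⅓) + j/V = 0 + j/V = j/V)
r = -⅘ (r = 108*(-1/135) = -⅘ ≈ -0.80000)
r - 14*A(-7, -4) = -⅘ - (-98)/(-4) = -⅘ - (-98)*(-1)/4 = -⅘ - 14*7/4 = -⅘ - 49/2 = -253/10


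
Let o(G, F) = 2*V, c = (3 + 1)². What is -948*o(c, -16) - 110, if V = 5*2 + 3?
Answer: -24758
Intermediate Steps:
V = 13 (V = 10 + 3 = 13)
c = 16 (c = 4² = 16)
o(G, F) = 26 (o(G, F) = 2*13 = 26)
-948*o(c, -16) - 110 = -948*26 - 110 = -24648 - 110 = -24758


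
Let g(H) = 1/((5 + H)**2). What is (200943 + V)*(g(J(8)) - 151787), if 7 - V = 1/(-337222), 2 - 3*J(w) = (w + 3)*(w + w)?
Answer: -14446419778082701741/473628299 ≈ -3.0502e+10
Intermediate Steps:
J(w) = 2/3 - 2*w*(3 + w)/3 (J(w) = 2/3 - (w + 3)*(w + w)/3 = 2/3 - (3 + w)*2*w/3 = 2/3 - 2*w*(3 + w)/3)
V = 2360555/337222 (V = 7 - 1/(-337222) = 7 - 1*(-1/337222) = 7 + 1/337222 = 2360555/337222 ≈ 7.0000)
g(H) = (5 + H)**(-2)
(200943 + V)*(g(J(8)) - 151787) = (200943 + 2360555/337222)*((5 + (2/3 - 2*8 - 2/3*8**2))**(-2) - 151787) = 67764760901*((5 + (2/3 - 16 - 2/3*64))**(-2) - 151787)/337222 = 67764760901*((5 + (2/3 - 16 - 128/3))**(-2) - 151787)/337222 = 67764760901*((5 - 58)**(-2) - 151787)/337222 = 67764760901*((-53)**(-2) - 151787)/337222 = 67764760901*(1/2809 - 151787)/337222 = (67764760901/337222)*(-426369682/2809) = -14446419778082701741/473628299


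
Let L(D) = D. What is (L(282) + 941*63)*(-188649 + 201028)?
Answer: 737355135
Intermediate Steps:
(L(282) + 941*63)*(-188649 + 201028) = (282 + 941*63)*(-188649 + 201028) = (282 + 59283)*12379 = 59565*12379 = 737355135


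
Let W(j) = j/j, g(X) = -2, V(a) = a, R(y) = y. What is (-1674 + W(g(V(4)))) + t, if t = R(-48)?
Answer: -1721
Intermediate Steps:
W(j) = 1
t = -48
(-1674 + W(g(V(4)))) + t = (-1674 + 1) - 48 = -1673 - 48 = -1721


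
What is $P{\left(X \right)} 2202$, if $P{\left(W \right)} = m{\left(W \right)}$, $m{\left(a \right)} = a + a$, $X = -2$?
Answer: $-8808$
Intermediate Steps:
$m{\left(a \right)} = 2 a$
$P{\left(W \right)} = 2 W$
$P{\left(X \right)} 2202 = 2 \left(-2\right) 2202 = \left(-4\right) 2202 = -8808$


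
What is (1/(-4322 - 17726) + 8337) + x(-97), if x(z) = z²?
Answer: 391263807/22048 ≈ 17746.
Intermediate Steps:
(1/(-4322 - 17726) + 8337) + x(-97) = (1/(-4322 - 17726) + 8337) + (-97)² = (1/(-22048) + 8337) + 9409 = (-1/22048 + 8337) + 9409 = 183814175/22048 + 9409 = 391263807/22048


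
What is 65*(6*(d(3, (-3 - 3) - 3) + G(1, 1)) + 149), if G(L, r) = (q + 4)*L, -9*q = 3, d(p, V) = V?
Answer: 7605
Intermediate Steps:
q = -⅓ (q = -⅑*3 = -⅓ ≈ -0.33333)
G(L, r) = 11*L/3 (G(L, r) = (-⅓ + 4)*L = 11*L/3)
65*(6*(d(3, (-3 - 3) - 3) + G(1, 1)) + 149) = 65*(6*(((-3 - 3) - 3) + (11/3)*1) + 149) = 65*(6*((-6 - 3) + 11/3) + 149) = 65*(6*(-9 + 11/3) + 149) = 65*(6*(-16/3) + 149) = 65*(-32 + 149) = 65*117 = 7605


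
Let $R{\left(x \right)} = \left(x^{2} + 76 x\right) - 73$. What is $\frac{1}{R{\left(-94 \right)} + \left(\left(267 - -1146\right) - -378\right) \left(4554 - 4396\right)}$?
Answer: $\frac{1}{284597} \approx 3.5137 \cdot 10^{-6}$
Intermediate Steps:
$R{\left(x \right)} = -73 + x^{2} + 76 x$
$\frac{1}{R{\left(-94 \right)} + \left(\left(267 - -1146\right) - -378\right) \left(4554 - 4396\right)} = \frac{1}{\left(-73 + \left(-94\right)^{2} + 76 \left(-94\right)\right) + \left(\left(267 - -1146\right) - -378\right) \left(4554 - 4396\right)} = \frac{1}{\left(-73 + 8836 - 7144\right) + \left(\left(267 + 1146\right) + 378\right) 158} = \frac{1}{1619 + \left(1413 + 378\right) 158} = \frac{1}{1619 + 1791 \cdot 158} = \frac{1}{1619 + 282978} = \frac{1}{284597}$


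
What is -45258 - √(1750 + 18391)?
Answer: -45258 - √20141 ≈ -45400.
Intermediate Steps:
-45258 - √(1750 + 18391) = -45258 - √20141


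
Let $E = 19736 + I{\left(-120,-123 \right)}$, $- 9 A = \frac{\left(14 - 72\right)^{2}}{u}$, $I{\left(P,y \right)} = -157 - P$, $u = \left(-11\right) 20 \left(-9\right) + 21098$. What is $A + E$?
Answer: $\frac{2045759167}{103851} \approx 19699.0$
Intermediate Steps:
$u = 23078$ ($u = \left(-220\right) \left(-9\right) + 21098 = 1980 + 21098 = 23078$)
$A = - \frac{1682}{103851}$ ($A = - \frac{\left(14 - 72\right)^{2} \cdot \frac{1}{23078}}{9} = - \frac{\left(-58\right)^{2} \cdot \frac{1}{23078}}{9} = - \frac{3364 \cdot \frac{1}{23078}}{9} = \left(- \frac{1}{9}\right) \frac{1682}{11539} = - \frac{1682}{103851} \approx -0.016196$)
$E = 19699$ ($E = 19736 - 37 = 19699$)
$A + E = - \frac{1682}{103851} + 19699 = \frac{2045759167}{103851}$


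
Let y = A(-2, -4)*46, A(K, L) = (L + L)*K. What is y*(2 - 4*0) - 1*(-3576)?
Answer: 5048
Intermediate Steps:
A(K, L) = 2*K*L (A(K, L) = (2*L)*K = 2*K*L)
y = 736 (y = (2*(-2)*(-4))*46 = 16*46 = 736)
y*(2 - 4*0) - 1*(-3576) = 736*(2 - 4*0) - 1*(-3576) = 736*(2 + 0) + 3576 = 736*2 + 3576 = 1472 + 3576 = 5048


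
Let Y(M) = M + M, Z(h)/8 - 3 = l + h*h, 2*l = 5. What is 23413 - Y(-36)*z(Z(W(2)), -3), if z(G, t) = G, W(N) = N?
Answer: 28885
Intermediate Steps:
l = 5/2 (l = (½)*5 = 5/2 ≈ 2.5000)
Z(h) = 44 + 8*h² (Z(h) = 24 + 8*(5/2 + h*h) = 24 + 8*(5/2 + h²) = 24 + (20 + 8*h²) = 44 + 8*h²)
Y(M) = 2*M
23413 - Y(-36)*z(Z(W(2)), -3) = 23413 - 2*(-36)*(44 + 8*2²) = 23413 - (-72)*(44 + 8*4) = 23413 - (-72)*(44 + 32) = 23413 - (-72)*76 = 23413 - 1*(-5472) = 23413 + 5472 = 28885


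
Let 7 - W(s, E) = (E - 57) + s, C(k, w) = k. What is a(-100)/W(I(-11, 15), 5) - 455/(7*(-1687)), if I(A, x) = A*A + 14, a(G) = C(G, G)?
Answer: 43410/32053 ≈ 1.3543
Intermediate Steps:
a(G) = G
I(A, x) = 14 + A**2 (I(A, x) = A**2 + 14 = 14 + A**2)
W(s, E) = 64 - E - s (W(s, E) = 7 - ((E - 57) + s) = 7 - ((-57 + E) + s) = 7 - (-57 + E + s) = 7 + (57 - E - s) = 64 - E - s)
a(-100)/W(I(-11, 15), 5) - 455/(7*(-1687)) = -100/(64 - 1*5 - (14 + (-11)**2)) - 455/(7*(-1687)) = -100/(64 - 5 - (14 + 121)) - 455/(-11809) = -100/(64 - 5 - 1*135) - 455*(-1/11809) = -100/(64 - 5 - 135) + 65/1687 = -100/(-76) + 65/1687 = -100*(-1/76) + 65/1687 = 25/19 + 65/1687 = 43410/32053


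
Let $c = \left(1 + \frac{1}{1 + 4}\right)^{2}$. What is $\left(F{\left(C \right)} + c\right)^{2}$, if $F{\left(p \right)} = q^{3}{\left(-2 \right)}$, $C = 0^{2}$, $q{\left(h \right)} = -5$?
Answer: $\frac{9541921}{625} \approx 15267.0$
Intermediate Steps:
$C = 0$
$c = \frac{36}{25}$ ($c = \left(1 + \frac{1}{5}\right)^{2} = \left(\frac{6}{5}\right)^{2} = \frac{36}{25} \approx 1.44$)
$F{\left(p \right)} = -125$ ($F{\left(p \right)} = \left(-5\right)^{3} = -125$)
$\left(F{\left(C \right)} + c\right)^{2} = \left(-125 + \frac{36}{25}\right)^{2} = \left(- \frac{3089}{25}\right)^{2} = \frac{9541921}{625}$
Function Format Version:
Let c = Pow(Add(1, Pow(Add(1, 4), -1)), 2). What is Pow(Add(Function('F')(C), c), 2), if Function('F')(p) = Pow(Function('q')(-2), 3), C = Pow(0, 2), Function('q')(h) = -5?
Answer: Rational(9541921, 625) ≈ 15267.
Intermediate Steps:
C = 0
c = Rational(36, 25) (c = Pow(Add(1, Pow(5, -1)), 2) = Pow(Add(1, Rational(1, 5)), 2) = Pow(Rational(6, 5), 2) = Rational(36, 25) ≈ 1.4400)
Function('F')(p) = -125 (Function('F')(p) = Pow(-5, 3) = -125)
Pow(Add(Function('F')(C), c), 2) = Pow(Add(-125, Rational(36, 25)), 2) = Pow(Rational(-3089, 25), 2) = Rational(9541921, 625)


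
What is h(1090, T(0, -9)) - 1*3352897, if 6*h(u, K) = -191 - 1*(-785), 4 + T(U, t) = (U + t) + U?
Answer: -3352798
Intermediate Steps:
T(U, t) = -4 + t + 2*U (T(U, t) = -4 + ((U + t) + U) = -4 + (t + 2*U) = -4 + t + 2*U)
h(u, K) = 99 (h(u, K) = (-191 - 1*(-785))/6 = (-191 + 785)/6 = (⅙)*594 = 99)
h(1090, T(0, -9)) - 1*3352897 = 99 - 1*3352897 = 99 - 3352897 = -3352798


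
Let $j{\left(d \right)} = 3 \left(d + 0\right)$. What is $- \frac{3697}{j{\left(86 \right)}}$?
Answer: $- \frac{3697}{258} \approx -14.329$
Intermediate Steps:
$j{\left(d \right)} = 3 d$
$- \frac{3697}{j{\left(86 \right)}} = - \frac{3697}{3 \cdot 86} = - \frac{3697}{258}$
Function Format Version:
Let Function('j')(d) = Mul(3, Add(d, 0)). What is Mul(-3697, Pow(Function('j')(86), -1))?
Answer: Rational(-3697, 258) ≈ -14.329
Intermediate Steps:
Function('j')(d) = Mul(3, d)
Mul(-3697, Pow(Function('j')(86), -1)) = Mul(-3697, Pow(Mul(3, 86), -1)) = Mul(-3697, Pow(258, -1)) = Mul(-3697, Rational(1, 258)) = Rational(-3697, 258)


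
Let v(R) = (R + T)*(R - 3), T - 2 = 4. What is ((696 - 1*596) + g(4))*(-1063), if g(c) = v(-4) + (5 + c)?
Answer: -100985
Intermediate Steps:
T = 6 (T = 2 + 4 = 6)
v(R) = (-3 + R)*(6 + R) (v(R) = (R + 6)*(R - 3) = (6 + R)*(-3 + R) = (-3 + R)*(6 + R))
g(c) = -9 + c (g(c) = (-18 + (-4)² + 3*(-4)) + (5 + c) = (-18 + 16 - 12) + (5 + c) = -14 + (5 + c) = -9 + c)
((696 - 1*596) + g(4))*(-1063) = ((696 - 1*596) + (-9 + 4))*(-1063) = ((696 - 596) - 5)*(-1063) = (100 - 5)*(-1063) = 95*(-1063) = -100985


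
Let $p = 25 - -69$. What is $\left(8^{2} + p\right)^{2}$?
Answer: $24964$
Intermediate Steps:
$p = 94$ ($p = 25 + 69 = 94$)
$\left(8^{2} + p\right)^{2} = \left(8^{2} + 94\right)^{2} = \left(64 + 94\right)^{2} = 158^{2} = 24964$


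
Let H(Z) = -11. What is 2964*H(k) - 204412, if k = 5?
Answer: -237016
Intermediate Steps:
2964*H(k) - 204412 = 2964*(-11) - 204412 = -32604 - 204412 = -237016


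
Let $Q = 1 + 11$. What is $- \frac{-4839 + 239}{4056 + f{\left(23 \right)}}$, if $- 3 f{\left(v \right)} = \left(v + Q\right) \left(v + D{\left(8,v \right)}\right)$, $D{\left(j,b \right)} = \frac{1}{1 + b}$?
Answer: $\frac{331200}{272677} \approx 1.2146$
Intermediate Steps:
$Q = 12$
$f{\left(v \right)} = - \frac{\left(12 + v\right) \left(v + \frac{1}{1 + v}\right)}{3}$ ($f{\left(v \right)} = - \frac{\left(v + 12\right) \left(v + \frac{1}{1 + v}\right)}{3} = - \frac{\left(12 + v\right) \left(v + \frac{1}{1 + v}\right)}{3}$)
$- \frac{-4839 + 239}{4056 + f{\left(23 \right)}} = - \frac{-4839 + 239}{4056 + \frac{-12 - 23^{3} - 299 - 13 \cdot 23^{2}}{3 \left(1 + 23\right)}} = - \frac{-4600}{4056 + \frac{-12 - 12167 - 299 - 6877}{3 \cdot 24}} = - \frac{-4600}{4056 + \frac{1}{3} \cdot \frac{1}{24} \left(-12 - 12167 - 299 - 6877\right)} = - \frac{-4600}{4056 + \frac{1}{3} \cdot \frac{1}{24} \left(-19355\right)} = - \frac{-4600}{4056 - \frac{19355}{72}} = - \frac{-4600}{\frac{272677}{72}} = - \frac{\left(-4600\right) 72}{272677} = \left(-1\right) \left(- \frac{331200}{272677}\right) = \frac{331200}{272677}$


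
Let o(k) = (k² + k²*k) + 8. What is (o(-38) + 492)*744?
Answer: -39378432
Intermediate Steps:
o(k) = 8 + k² + k³ (o(k) = (k² + k³) + 8 = 8 + k² + k³)
(o(-38) + 492)*744 = ((8 + (-38)² + (-38)³) + 492)*744 = ((8 + 1444 - 54872) + 492)*744 = (-53420 + 492)*744 = -52928*744 = -39378432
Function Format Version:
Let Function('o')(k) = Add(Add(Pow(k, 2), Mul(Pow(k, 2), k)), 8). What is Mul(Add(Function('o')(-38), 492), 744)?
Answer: -39378432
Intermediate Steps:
Function('o')(k) = Add(8, Pow(k, 2), Pow(k, 3)) (Function('o')(k) = Add(Add(Pow(k, 2), Pow(k, 3)), 8) = Add(8, Pow(k, 2), Pow(k, 3)))
Mul(Add(Function('o')(-38), 492), 744) = Mul(Add(Add(8, Pow(-38, 2), Pow(-38, 3)), 492), 744) = Mul(Add(Add(8, 1444, -54872), 492), 744) = Mul(Add(-53420, 492), 744) = Mul(-52928, 744) = -39378432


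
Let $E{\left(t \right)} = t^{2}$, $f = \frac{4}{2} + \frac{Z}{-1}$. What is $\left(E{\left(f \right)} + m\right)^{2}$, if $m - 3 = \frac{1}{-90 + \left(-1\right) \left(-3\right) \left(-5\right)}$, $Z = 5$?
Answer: $\frac{1585081}{11025} \approx 143.77$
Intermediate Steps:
$f = -3$ ($f = \frac{4}{2} + \frac{5}{-1} = 4 \cdot \frac{1}{2} + 5 \left(-1\right) = 2 - 5 = -3$)
$m = \frac{314}{105}$ ($m = 3 + \frac{1}{-90 + \left(-1\right) \left(-3\right) \left(-5\right)} = 3 + \frac{1}{-90 + 3 \left(-5\right)} = 3 + \frac{1}{-90 - 15} = 3 + \frac{1}{-105} = 3 - \frac{1}{105} = \frac{314}{105} \approx 2.9905$)
$\left(E{\left(f \right)} + m\right)^{2} = \left(\left(-3\right)^{2} + \frac{314}{105}\right)^{2} = \left(9 + \frac{314}{105}\right)^{2} = \left(\frac{1259}{105}\right)^{2} = \frac{1585081}{11025}$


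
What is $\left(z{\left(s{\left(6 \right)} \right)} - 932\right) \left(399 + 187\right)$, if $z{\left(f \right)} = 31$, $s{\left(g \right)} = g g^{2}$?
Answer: $-527986$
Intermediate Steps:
$s{\left(g \right)} = g^{3}$
$\left(z{\left(s{\left(6 \right)} \right)} - 932\right) \left(399 + 187\right) = \left(31 - 932\right) \left(399 + 187\right) = \left(-901\right) 586 = -527986$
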